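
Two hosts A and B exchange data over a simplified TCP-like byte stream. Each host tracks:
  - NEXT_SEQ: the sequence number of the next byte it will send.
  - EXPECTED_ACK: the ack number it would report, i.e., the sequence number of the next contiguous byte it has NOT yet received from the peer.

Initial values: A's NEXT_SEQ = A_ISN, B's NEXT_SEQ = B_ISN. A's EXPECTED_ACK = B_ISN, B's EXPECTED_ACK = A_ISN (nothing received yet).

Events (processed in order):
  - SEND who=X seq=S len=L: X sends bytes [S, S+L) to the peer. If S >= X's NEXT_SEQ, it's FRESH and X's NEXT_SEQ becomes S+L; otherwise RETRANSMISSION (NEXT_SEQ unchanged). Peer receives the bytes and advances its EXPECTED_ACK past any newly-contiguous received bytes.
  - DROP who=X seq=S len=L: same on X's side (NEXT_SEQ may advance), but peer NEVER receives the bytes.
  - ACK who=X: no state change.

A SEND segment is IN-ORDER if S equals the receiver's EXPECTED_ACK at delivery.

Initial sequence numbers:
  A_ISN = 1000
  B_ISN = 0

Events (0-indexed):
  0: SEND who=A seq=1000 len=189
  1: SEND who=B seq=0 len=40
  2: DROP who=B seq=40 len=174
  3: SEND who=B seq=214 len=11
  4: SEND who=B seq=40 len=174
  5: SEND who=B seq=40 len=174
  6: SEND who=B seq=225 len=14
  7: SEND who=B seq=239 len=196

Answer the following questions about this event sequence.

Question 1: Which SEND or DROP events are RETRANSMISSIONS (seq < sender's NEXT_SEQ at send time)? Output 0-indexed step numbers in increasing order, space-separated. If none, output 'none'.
Step 0: SEND seq=1000 -> fresh
Step 1: SEND seq=0 -> fresh
Step 2: DROP seq=40 -> fresh
Step 3: SEND seq=214 -> fresh
Step 4: SEND seq=40 -> retransmit
Step 5: SEND seq=40 -> retransmit
Step 6: SEND seq=225 -> fresh
Step 7: SEND seq=239 -> fresh

Answer: 4 5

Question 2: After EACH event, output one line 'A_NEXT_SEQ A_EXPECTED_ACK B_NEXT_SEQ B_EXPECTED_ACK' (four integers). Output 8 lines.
1189 0 0 1189
1189 40 40 1189
1189 40 214 1189
1189 40 225 1189
1189 225 225 1189
1189 225 225 1189
1189 239 239 1189
1189 435 435 1189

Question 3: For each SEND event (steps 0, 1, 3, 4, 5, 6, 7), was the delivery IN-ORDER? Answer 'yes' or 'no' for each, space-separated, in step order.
Step 0: SEND seq=1000 -> in-order
Step 1: SEND seq=0 -> in-order
Step 3: SEND seq=214 -> out-of-order
Step 4: SEND seq=40 -> in-order
Step 5: SEND seq=40 -> out-of-order
Step 6: SEND seq=225 -> in-order
Step 7: SEND seq=239 -> in-order

Answer: yes yes no yes no yes yes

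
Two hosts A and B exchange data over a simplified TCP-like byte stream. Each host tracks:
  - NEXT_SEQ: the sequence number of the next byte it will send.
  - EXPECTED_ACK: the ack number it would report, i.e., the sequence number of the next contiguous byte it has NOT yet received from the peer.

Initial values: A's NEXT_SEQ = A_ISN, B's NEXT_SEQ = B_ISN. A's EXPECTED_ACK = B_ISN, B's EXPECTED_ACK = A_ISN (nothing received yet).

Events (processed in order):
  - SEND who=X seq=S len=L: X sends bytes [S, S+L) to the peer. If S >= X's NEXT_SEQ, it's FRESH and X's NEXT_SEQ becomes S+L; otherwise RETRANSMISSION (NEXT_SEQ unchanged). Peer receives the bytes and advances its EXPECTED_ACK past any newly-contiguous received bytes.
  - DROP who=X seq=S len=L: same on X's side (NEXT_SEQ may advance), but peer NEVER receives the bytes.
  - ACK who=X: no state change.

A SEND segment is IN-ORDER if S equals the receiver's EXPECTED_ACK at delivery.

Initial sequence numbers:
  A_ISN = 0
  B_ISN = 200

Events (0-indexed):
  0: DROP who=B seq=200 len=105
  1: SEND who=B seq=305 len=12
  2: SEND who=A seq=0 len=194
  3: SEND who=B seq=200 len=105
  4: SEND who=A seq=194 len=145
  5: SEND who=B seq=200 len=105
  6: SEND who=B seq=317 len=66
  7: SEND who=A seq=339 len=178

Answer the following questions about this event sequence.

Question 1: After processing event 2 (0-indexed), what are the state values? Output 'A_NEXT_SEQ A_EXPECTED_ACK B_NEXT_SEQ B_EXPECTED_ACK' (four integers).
After event 0: A_seq=0 A_ack=200 B_seq=305 B_ack=0
After event 1: A_seq=0 A_ack=200 B_seq=317 B_ack=0
After event 2: A_seq=194 A_ack=200 B_seq=317 B_ack=194

194 200 317 194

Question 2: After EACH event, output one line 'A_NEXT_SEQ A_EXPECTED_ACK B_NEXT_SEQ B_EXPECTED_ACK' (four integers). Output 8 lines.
0 200 305 0
0 200 317 0
194 200 317 194
194 317 317 194
339 317 317 339
339 317 317 339
339 383 383 339
517 383 383 517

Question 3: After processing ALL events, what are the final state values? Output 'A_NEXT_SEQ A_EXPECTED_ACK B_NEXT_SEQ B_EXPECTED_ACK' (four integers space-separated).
After event 0: A_seq=0 A_ack=200 B_seq=305 B_ack=0
After event 1: A_seq=0 A_ack=200 B_seq=317 B_ack=0
After event 2: A_seq=194 A_ack=200 B_seq=317 B_ack=194
After event 3: A_seq=194 A_ack=317 B_seq=317 B_ack=194
After event 4: A_seq=339 A_ack=317 B_seq=317 B_ack=339
After event 5: A_seq=339 A_ack=317 B_seq=317 B_ack=339
After event 6: A_seq=339 A_ack=383 B_seq=383 B_ack=339
After event 7: A_seq=517 A_ack=383 B_seq=383 B_ack=517

Answer: 517 383 383 517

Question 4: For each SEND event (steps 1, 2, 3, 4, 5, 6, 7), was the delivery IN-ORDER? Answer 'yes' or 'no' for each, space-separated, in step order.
Answer: no yes yes yes no yes yes

Derivation:
Step 1: SEND seq=305 -> out-of-order
Step 2: SEND seq=0 -> in-order
Step 3: SEND seq=200 -> in-order
Step 4: SEND seq=194 -> in-order
Step 5: SEND seq=200 -> out-of-order
Step 6: SEND seq=317 -> in-order
Step 7: SEND seq=339 -> in-order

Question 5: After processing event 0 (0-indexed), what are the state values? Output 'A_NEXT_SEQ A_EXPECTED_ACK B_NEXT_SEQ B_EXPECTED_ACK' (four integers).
After event 0: A_seq=0 A_ack=200 B_seq=305 B_ack=0

0 200 305 0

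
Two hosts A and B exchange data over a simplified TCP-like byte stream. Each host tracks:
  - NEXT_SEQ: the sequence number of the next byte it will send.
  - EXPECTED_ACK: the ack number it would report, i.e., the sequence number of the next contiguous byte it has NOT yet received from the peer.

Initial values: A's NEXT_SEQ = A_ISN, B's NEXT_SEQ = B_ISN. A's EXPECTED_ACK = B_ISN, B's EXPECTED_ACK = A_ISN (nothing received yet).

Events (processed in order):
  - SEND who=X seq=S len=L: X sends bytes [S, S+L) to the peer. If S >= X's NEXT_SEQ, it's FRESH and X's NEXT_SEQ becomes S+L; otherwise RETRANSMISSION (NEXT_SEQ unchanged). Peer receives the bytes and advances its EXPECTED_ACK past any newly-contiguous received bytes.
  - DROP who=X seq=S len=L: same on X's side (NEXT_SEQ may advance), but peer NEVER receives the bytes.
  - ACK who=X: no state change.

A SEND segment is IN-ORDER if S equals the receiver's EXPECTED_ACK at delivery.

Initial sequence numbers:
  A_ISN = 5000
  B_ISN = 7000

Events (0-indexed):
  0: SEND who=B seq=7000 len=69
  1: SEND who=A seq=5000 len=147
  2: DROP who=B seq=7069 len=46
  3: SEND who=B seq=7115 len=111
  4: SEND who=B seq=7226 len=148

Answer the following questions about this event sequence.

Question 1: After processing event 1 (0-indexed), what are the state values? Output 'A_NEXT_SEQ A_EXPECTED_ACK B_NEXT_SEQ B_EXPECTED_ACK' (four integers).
After event 0: A_seq=5000 A_ack=7069 B_seq=7069 B_ack=5000
After event 1: A_seq=5147 A_ack=7069 B_seq=7069 B_ack=5147

5147 7069 7069 5147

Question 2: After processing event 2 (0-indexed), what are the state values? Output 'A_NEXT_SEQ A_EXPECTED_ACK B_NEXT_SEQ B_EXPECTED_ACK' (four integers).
After event 0: A_seq=5000 A_ack=7069 B_seq=7069 B_ack=5000
After event 1: A_seq=5147 A_ack=7069 B_seq=7069 B_ack=5147
After event 2: A_seq=5147 A_ack=7069 B_seq=7115 B_ack=5147

5147 7069 7115 5147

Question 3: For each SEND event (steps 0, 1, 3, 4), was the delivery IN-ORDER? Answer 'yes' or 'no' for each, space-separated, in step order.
Step 0: SEND seq=7000 -> in-order
Step 1: SEND seq=5000 -> in-order
Step 3: SEND seq=7115 -> out-of-order
Step 4: SEND seq=7226 -> out-of-order

Answer: yes yes no no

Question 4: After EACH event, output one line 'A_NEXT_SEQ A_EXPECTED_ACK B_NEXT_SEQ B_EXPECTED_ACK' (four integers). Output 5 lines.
5000 7069 7069 5000
5147 7069 7069 5147
5147 7069 7115 5147
5147 7069 7226 5147
5147 7069 7374 5147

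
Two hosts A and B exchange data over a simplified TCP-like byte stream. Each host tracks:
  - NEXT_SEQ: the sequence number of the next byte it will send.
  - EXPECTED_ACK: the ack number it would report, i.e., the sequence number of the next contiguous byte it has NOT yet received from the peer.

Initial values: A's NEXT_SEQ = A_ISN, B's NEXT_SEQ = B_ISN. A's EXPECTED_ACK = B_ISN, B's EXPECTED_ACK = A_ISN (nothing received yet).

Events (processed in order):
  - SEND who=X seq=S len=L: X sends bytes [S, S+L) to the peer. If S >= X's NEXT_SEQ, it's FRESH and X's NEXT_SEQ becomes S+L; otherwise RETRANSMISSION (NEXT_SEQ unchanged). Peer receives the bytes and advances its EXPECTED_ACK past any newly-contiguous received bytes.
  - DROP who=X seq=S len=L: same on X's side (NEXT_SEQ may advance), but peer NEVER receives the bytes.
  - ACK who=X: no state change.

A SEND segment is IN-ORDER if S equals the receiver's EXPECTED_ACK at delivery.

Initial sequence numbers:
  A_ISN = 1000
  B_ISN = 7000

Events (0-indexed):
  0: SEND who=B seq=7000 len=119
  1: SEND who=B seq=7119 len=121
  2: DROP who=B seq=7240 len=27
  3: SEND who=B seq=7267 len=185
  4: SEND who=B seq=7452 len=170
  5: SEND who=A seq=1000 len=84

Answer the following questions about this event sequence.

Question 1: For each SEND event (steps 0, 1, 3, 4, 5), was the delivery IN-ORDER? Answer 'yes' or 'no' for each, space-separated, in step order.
Step 0: SEND seq=7000 -> in-order
Step 1: SEND seq=7119 -> in-order
Step 3: SEND seq=7267 -> out-of-order
Step 4: SEND seq=7452 -> out-of-order
Step 5: SEND seq=1000 -> in-order

Answer: yes yes no no yes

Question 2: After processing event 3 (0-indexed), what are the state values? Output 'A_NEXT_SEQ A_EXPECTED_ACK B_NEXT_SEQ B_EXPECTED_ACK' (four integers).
After event 0: A_seq=1000 A_ack=7119 B_seq=7119 B_ack=1000
After event 1: A_seq=1000 A_ack=7240 B_seq=7240 B_ack=1000
After event 2: A_seq=1000 A_ack=7240 B_seq=7267 B_ack=1000
After event 3: A_seq=1000 A_ack=7240 B_seq=7452 B_ack=1000

1000 7240 7452 1000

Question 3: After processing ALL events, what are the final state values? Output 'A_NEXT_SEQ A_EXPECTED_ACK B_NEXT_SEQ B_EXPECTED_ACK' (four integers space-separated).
Answer: 1084 7240 7622 1084

Derivation:
After event 0: A_seq=1000 A_ack=7119 B_seq=7119 B_ack=1000
After event 1: A_seq=1000 A_ack=7240 B_seq=7240 B_ack=1000
After event 2: A_seq=1000 A_ack=7240 B_seq=7267 B_ack=1000
After event 3: A_seq=1000 A_ack=7240 B_seq=7452 B_ack=1000
After event 4: A_seq=1000 A_ack=7240 B_seq=7622 B_ack=1000
After event 5: A_seq=1084 A_ack=7240 B_seq=7622 B_ack=1084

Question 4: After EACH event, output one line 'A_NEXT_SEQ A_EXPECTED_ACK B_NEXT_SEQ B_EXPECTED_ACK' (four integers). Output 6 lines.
1000 7119 7119 1000
1000 7240 7240 1000
1000 7240 7267 1000
1000 7240 7452 1000
1000 7240 7622 1000
1084 7240 7622 1084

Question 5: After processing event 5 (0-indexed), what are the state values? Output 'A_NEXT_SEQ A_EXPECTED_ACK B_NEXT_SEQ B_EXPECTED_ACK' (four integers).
After event 0: A_seq=1000 A_ack=7119 B_seq=7119 B_ack=1000
After event 1: A_seq=1000 A_ack=7240 B_seq=7240 B_ack=1000
After event 2: A_seq=1000 A_ack=7240 B_seq=7267 B_ack=1000
After event 3: A_seq=1000 A_ack=7240 B_seq=7452 B_ack=1000
After event 4: A_seq=1000 A_ack=7240 B_seq=7622 B_ack=1000
After event 5: A_seq=1084 A_ack=7240 B_seq=7622 B_ack=1084

1084 7240 7622 1084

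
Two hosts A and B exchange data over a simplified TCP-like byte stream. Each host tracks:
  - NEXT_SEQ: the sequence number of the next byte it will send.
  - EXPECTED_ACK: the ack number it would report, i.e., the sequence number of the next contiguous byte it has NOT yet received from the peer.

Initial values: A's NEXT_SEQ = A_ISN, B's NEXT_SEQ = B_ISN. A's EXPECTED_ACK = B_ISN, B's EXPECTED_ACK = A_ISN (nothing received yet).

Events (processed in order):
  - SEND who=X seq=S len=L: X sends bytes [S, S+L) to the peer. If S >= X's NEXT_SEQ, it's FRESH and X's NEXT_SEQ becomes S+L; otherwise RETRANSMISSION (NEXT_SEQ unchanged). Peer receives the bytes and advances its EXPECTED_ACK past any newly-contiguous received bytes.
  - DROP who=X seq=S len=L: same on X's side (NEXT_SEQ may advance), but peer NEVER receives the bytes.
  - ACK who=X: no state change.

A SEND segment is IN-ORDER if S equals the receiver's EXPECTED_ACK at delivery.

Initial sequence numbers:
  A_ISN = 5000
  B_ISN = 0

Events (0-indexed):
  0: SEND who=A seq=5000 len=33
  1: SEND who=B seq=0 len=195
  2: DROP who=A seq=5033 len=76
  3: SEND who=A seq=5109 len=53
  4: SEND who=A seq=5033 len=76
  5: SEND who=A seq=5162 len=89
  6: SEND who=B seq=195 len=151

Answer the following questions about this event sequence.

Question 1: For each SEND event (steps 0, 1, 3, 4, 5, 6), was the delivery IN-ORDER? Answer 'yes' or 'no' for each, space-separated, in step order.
Answer: yes yes no yes yes yes

Derivation:
Step 0: SEND seq=5000 -> in-order
Step 1: SEND seq=0 -> in-order
Step 3: SEND seq=5109 -> out-of-order
Step 4: SEND seq=5033 -> in-order
Step 5: SEND seq=5162 -> in-order
Step 6: SEND seq=195 -> in-order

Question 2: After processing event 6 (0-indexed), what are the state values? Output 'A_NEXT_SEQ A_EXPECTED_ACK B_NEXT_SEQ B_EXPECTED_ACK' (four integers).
After event 0: A_seq=5033 A_ack=0 B_seq=0 B_ack=5033
After event 1: A_seq=5033 A_ack=195 B_seq=195 B_ack=5033
After event 2: A_seq=5109 A_ack=195 B_seq=195 B_ack=5033
After event 3: A_seq=5162 A_ack=195 B_seq=195 B_ack=5033
After event 4: A_seq=5162 A_ack=195 B_seq=195 B_ack=5162
After event 5: A_seq=5251 A_ack=195 B_seq=195 B_ack=5251
After event 6: A_seq=5251 A_ack=346 B_seq=346 B_ack=5251

5251 346 346 5251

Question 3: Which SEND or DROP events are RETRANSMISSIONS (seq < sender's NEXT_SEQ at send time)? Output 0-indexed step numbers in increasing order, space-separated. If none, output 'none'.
Answer: 4

Derivation:
Step 0: SEND seq=5000 -> fresh
Step 1: SEND seq=0 -> fresh
Step 2: DROP seq=5033 -> fresh
Step 3: SEND seq=5109 -> fresh
Step 4: SEND seq=5033 -> retransmit
Step 5: SEND seq=5162 -> fresh
Step 6: SEND seq=195 -> fresh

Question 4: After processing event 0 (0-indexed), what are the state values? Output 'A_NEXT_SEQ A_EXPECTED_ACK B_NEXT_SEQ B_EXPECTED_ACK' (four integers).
After event 0: A_seq=5033 A_ack=0 B_seq=0 B_ack=5033

5033 0 0 5033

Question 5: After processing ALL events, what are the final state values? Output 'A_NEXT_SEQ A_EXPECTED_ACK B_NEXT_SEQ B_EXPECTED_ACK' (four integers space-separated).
After event 0: A_seq=5033 A_ack=0 B_seq=0 B_ack=5033
After event 1: A_seq=5033 A_ack=195 B_seq=195 B_ack=5033
After event 2: A_seq=5109 A_ack=195 B_seq=195 B_ack=5033
After event 3: A_seq=5162 A_ack=195 B_seq=195 B_ack=5033
After event 4: A_seq=5162 A_ack=195 B_seq=195 B_ack=5162
After event 5: A_seq=5251 A_ack=195 B_seq=195 B_ack=5251
After event 6: A_seq=5251 A_ack=346 B_seq=346 B_ack=5251

Answer: 5251 346 346 5251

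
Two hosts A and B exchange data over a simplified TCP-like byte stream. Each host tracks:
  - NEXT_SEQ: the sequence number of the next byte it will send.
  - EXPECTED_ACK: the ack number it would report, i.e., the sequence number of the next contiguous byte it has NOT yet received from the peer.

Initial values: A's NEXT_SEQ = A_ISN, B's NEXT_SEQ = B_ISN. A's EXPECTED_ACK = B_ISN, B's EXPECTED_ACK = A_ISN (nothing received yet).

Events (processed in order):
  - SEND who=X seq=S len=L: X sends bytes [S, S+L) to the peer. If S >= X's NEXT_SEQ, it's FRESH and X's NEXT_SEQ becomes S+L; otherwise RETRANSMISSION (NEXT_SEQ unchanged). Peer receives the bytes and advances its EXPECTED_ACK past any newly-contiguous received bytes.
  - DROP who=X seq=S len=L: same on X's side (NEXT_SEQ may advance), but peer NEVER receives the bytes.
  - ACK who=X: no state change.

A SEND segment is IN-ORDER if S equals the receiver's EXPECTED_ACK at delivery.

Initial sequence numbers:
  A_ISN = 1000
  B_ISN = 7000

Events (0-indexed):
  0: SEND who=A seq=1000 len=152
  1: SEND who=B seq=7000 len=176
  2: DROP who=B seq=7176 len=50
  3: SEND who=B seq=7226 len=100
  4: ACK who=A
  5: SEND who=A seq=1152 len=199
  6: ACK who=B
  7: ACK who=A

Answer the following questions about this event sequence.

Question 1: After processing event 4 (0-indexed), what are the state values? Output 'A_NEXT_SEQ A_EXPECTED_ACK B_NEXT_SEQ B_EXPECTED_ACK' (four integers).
After event 0: A_seq=1152 A_ack=7000 B_seq=7000 B_ack=1152
After event 1: A_seq=1152 A_ack=7176 B_seq=7176 B_ack=1152
After event 2: A_seq=1152 A_ack=7176 B_seq=7226 B_ack=1152
After event 3: A_seq=1152 A_ack=7176 B_seq=7326 B_ack=1152
After event 4: A_seq=1152 A_ack=7176 B_seq=7326 B_ack=1152

1152 7176 7326 1152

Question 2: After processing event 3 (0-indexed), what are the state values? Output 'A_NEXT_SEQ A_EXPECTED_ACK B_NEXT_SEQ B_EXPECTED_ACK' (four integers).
After event 0: A_seq=1152 A_ack=7000 B_seq=7000 B_ack=1152
After event 1: A_seq=1152 A_ack=7176 B_seq=7176 B_ack=1152
After event 2: A_seq=1152 A_ack=7176 B_seq=7226 B_ack=1152
After event 3: A_seq=1152 A_ack=7176 B_seq=7326 B_ack=1152

1152 7176 7326 1152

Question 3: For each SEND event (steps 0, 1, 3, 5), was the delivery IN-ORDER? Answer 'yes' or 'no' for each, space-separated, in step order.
Step 0: SEND seq=1000 -> in-order
Step 1: SEND seq=7000 -> in-order
Step 3: SEND seq=7226 -> out-of-order
Step 5: SEND seq=1152 -> in-order

Answer: yes yes no yes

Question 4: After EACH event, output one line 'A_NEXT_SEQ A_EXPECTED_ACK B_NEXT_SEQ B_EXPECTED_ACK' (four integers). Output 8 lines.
1152 7000 7000 1152
1152 7176 7176 1152
1152 7176 7226 1152
1152 7176 7326 1152
1152 7176 7326 1152
1351 7176 7326 1351
1351 7176 7326 1351
1351 7176 7326 1351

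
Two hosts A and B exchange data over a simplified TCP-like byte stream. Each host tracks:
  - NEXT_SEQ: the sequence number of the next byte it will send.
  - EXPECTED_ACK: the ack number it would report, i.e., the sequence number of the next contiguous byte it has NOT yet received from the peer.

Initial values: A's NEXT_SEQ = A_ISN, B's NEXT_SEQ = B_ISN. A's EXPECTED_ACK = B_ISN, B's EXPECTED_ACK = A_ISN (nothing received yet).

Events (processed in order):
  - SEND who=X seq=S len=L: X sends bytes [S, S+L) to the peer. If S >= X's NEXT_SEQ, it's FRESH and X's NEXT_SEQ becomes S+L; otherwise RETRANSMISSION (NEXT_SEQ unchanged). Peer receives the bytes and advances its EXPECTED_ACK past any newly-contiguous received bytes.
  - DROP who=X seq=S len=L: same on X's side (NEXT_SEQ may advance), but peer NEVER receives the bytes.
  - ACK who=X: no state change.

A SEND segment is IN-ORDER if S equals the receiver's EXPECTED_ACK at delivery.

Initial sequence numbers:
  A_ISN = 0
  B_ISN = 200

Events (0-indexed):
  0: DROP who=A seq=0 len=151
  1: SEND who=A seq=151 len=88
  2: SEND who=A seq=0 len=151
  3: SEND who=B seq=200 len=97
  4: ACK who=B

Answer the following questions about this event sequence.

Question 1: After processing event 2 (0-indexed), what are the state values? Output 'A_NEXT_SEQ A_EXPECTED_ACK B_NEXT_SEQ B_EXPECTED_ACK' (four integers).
After event 0: A_seq=151 A_ack=200 B_seq=200 B_ack=0
After event 1: A_seq=239 A_ack=200 B_seq=200 B_ack=0
After event 2: A_seq=239 A_ack=200 B_seq=200 B_ack=239

239 200 200 239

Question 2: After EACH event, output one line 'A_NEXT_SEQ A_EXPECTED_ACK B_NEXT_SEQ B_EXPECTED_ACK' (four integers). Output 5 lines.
151 200 200 0
239 200 200 0
239 200 200 239
239 297 297 239
239 297 297 239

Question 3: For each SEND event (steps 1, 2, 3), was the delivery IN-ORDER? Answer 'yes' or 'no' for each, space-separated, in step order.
Step 1: SEND seq=151 -> out-of-order
Step 2: SEND seq=0 -> in-order
Step 3: SEND seq=200 -> in-order

Answer: no yes yes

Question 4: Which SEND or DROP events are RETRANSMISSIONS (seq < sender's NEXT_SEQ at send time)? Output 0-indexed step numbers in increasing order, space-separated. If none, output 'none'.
Step 0: DROP seq=0 -> fresh
Step 1: SEND seq=151 -> fresh
Step 2: SEND seq=0 -> retransmit
Step 3: SEND seq=200 -> fresh

Answer: 2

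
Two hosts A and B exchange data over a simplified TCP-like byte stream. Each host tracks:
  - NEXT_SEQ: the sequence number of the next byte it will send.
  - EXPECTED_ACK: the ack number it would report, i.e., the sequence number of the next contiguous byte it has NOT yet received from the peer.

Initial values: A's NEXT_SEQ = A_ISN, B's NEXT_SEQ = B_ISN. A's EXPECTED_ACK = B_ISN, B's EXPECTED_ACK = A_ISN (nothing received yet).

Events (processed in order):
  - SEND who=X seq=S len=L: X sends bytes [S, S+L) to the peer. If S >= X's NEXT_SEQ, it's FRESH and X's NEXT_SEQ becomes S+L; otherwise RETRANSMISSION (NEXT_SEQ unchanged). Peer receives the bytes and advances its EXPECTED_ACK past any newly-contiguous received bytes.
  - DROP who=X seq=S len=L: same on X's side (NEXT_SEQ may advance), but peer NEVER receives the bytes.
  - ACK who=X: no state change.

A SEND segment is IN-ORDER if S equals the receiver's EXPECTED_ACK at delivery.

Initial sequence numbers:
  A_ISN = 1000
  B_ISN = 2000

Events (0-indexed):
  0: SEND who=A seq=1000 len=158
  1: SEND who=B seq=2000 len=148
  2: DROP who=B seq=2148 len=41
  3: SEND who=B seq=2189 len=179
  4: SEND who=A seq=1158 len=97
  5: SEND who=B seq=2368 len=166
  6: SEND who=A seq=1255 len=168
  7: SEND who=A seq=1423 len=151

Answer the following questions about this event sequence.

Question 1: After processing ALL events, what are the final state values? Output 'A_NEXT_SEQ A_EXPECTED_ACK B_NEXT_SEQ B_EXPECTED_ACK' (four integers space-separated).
After event 0: A_seq=1158 A_ack=2000 B_seq=2000 B_ack=1158
After event 1: A_seq=1158 A_ack=2148 B_seq=2148 B_ack=1158
After event 2: A_seq=1158 A_ack=2148 B_seq=2189 B_ack=1158
After event 3: A_seq=1158 A_ack=2148 B_seq=2368 B_ack=1158
After event 4: A_seq=1255 A_ack=2148 B_seq=2368 B_ack=1255
After event 5: A_seq=1255 A_ack=2148 B_seq=2534 B_ack=1255
After event 6: A_seq=1423 A_ack=2148 B_seq=2534 B_ack=1423
After event 7: A_seq=1574 A_ack=2148 B_seq=2534 B_ack=1574

Answer: 1574 2148 2534 1574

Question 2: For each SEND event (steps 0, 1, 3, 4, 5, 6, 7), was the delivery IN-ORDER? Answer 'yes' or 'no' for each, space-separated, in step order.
Answer: yes yes no yes no yes yes

Derivation:
Step 0: SEND seq=1000 -> in-order
Step 1: SEND seq=2000 -> in-order
Step 3: SEND seq=2189 -> out-of-order
Step 4: SEND seq=1158 -> in-order
Step 5: SEND seq=2368 -> out-of-order
Step 6: SEND seq=1255 -> in-order
Step 7: SEND seq=1423 -> in-order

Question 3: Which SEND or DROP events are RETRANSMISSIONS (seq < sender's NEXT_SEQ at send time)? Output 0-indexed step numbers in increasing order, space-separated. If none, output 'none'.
Step 0: SEND seq=1000 -> fresh
Step 1: SEND seq=2000 -> fresh
Step 2: DROP seq=2148 -> fresh
Step 3: SEND seq=2189 -> fresh
Step 4: SEND seq=1158 -> fresh
Step 5: SEND seq=2368 -> fresh
Step 6: SEND seq=1255 -> fresh
Step 7: SEND seq=1423 -> fresh

Answer: none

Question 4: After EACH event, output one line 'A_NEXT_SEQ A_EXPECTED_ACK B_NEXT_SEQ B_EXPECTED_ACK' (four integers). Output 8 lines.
1158 2000 2000 1158
1158 2148 2148 1158
1158 2148 2189 1158
1158 2148 2368 1158
1255 2148 2368 1255
1255 2148 2534 1255
1423 2148 2534 1423
1574 2148 2534 1574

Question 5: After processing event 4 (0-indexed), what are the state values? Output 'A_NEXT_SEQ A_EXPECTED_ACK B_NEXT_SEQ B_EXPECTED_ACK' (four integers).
After event 0: A_seq=1158 A_ack=2000 B_seq=2000 B_ack=1158
After event 1: A_seq=1158 A_ack=2148 B_seq=2148 B_ack=1158
After event 2: A_seq=1158 A_ack=2148 B_seq=2189 B_ack=1158
After event 3: A_seq=1158 A_ack=2148 B_seq=2368 B_ack=1158
After event 4: A_seq=1255 A_ack=2148 B_seq=2368 B_ack=1255

1255 2148 2368 1255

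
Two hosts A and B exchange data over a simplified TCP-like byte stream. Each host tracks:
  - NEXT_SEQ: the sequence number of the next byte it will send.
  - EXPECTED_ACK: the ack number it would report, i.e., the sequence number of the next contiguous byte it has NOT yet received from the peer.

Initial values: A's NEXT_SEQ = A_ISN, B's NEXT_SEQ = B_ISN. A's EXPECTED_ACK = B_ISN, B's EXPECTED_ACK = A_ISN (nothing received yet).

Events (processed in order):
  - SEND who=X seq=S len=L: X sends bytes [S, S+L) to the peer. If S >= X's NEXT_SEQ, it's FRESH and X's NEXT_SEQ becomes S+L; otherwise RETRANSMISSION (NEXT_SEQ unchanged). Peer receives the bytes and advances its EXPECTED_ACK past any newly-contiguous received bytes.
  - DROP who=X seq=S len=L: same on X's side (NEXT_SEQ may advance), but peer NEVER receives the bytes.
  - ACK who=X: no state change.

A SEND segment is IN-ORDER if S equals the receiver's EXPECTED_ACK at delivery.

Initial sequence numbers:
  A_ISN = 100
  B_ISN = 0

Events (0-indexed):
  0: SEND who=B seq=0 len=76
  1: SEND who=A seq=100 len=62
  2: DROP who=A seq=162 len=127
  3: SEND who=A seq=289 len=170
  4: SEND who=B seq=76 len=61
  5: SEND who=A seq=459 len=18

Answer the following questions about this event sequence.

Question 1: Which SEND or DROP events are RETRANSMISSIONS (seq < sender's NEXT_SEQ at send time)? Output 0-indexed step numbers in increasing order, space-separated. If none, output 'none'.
Answer: none

Derivation:
Step 0: SEND seq=0 -> fresh
Step 1: SEND seq=100 -> fresh
Step 2: DROP seq=162 -> fresh
Step 3: SEND seq=289 -> fresh
Step 4: SEND seq=76 -> fresh
Step 5: SEND seq=459 -> fresh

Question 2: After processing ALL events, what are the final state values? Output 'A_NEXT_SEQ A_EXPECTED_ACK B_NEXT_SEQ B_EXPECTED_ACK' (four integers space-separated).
Answer: 477 137 137 162

Derivation:
After event 0: A_seq=100 A_ack=76 B_seq=76 B_ack=100
After event 1: A_seq=162 A_ack=76 B_seq=76 B_ack=162
After event 2: A_seq=289 A_ack=76 B_seq=76 B_ack=162
After event 3: A_seq=459 A_ack=76 B_seq=76 B_ack=162
After event 4: A_seq=459 A_ack=137 B_seq=137 B_ack=162
After event 5: A_seq=477 A_ack=137 B_seq=137 B_ack=162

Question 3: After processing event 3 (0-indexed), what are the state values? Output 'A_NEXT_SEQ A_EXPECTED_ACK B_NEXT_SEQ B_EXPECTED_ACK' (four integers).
After event 0: A_seq=100 A_ack=76 B_seq=76 B_ack=100
After event 1: A_seq=162 A_ack=76 B_seq=76 B_ack=162
After event 2: A_seq=289 A_ack=76 B_seq=76 B_ack=162
After event 3: A_seq=459 A_ack=76 B_seq=76 B_ack=162

459 76 76 162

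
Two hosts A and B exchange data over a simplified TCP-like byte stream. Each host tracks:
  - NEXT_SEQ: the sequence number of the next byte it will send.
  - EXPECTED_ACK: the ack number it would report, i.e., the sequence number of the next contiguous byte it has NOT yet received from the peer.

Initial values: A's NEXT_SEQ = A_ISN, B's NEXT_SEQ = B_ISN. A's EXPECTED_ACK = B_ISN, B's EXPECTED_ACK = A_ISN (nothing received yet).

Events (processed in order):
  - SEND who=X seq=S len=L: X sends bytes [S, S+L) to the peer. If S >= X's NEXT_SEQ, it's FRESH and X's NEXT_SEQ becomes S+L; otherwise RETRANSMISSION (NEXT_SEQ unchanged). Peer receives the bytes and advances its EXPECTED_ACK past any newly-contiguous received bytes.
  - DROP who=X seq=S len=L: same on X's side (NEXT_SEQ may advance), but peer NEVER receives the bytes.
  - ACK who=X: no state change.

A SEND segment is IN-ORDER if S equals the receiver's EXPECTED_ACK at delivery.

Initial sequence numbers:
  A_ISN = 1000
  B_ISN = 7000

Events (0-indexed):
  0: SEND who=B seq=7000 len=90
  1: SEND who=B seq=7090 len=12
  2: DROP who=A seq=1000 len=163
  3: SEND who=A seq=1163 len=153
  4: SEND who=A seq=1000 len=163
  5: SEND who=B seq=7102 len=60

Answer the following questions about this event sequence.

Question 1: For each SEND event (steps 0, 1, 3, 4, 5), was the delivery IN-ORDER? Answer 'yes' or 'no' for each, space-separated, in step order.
Step 0: SEND seq=7000 -> in-order
Step 1: SEND seq=7090 -> in-order
Step 3: SEND seq=1163 -> out-of-order
Step 4: SEND seq=1000 -> in-order
Step 5: SEND seq=7102 -> in-order

Answer: yes yes no yes yes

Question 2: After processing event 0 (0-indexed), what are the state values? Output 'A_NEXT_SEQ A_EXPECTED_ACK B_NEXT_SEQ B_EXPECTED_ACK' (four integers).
After event 0: A_seq=1000 A_ack=7090 B_seq=7090 B_ack=1000

1000 7090 7090 1000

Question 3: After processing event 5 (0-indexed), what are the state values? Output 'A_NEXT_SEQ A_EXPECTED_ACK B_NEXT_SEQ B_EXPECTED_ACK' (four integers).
After event 0: A_seq=1000 A_ack=7090 B_seq=7090 B_ack=1000
After event 1: A_seq=1000 A_ack=7102 B_seq=7102 B_ack=1000
After event 2: A_seq=1163 A_ack=7102 B_seq=7102 B_ack=1000
After event 3: A_seq=1316 A_ack=7102 B_seq=7102 B_ack=1000
After event 4: A_seq=1316 A_ack=7102 B_seq=7102 B_ack=1316
After event 5: A_seq=1316 A_ack=7162 B_seq=7162 B_ack=1316

1316 7162 7162 1316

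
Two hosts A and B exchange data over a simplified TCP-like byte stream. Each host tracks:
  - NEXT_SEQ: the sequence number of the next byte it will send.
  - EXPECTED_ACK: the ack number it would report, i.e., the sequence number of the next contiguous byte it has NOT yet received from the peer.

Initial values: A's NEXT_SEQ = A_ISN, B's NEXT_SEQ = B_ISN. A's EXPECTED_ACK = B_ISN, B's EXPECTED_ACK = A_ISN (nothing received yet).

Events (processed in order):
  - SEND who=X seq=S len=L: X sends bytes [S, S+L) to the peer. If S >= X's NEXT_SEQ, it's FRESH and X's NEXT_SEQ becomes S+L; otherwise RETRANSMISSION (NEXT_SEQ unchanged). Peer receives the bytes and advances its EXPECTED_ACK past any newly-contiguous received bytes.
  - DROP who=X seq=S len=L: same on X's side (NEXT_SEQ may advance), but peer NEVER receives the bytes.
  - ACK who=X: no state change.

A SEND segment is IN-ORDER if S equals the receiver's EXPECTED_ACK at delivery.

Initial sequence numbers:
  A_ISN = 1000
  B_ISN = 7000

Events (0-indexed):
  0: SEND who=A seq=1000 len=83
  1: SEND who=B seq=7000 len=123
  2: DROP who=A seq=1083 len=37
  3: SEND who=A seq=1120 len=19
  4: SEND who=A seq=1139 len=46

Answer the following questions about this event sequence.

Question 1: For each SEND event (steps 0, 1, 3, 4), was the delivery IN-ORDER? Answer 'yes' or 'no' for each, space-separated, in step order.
Step 0: SEND seq=1000 -> in-order
Step 1: SEND seq=7000 -> in-order
Step 3: SEND seq=1120 -> out-of-order
Step 4: SEND seq=1139 -> out-of-order

Answer: yes yes no no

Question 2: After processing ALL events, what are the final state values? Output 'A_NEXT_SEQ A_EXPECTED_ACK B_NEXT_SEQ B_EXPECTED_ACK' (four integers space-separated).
Answer: 1185 7123 7123 1083

Derivation:
After event 0: A_seq=1083 A_ack=7000 B_seq=7000 B_ack=1083
After event 1: A_seq=1083 A_ack=7123 B_seq=7123 B_ack=1083
After event 2: A_seq=1120 A_ack=7123 B_seq=7123 B_ack=1083
After event 3: A_seq=1139 A_ack=7123 B_seq=7123 B_ack=1083
After event 4: A_seq=1185 A_ack=7123 B_seq=7123 B_ack=1083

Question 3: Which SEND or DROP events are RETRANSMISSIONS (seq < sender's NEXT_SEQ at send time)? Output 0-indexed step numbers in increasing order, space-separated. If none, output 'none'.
Answer: none

Derivation:
Step 0: SEND seq=1000 -> fresh
Step 1: SEND seq=7000 -> fresh
Step 2: DROP seq=1083 -> fresh
Step 3: SEND seq=1120 -> fresh
Step 4: SEND seq=1139 -> fresh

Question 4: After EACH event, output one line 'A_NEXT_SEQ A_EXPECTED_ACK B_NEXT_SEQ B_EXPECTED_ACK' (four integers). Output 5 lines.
1083 7000 7000 1083
1083 7123 7123 1083
1120 7123 7123 1083
1139 7123 7123 1083
1185 7123 7123 1083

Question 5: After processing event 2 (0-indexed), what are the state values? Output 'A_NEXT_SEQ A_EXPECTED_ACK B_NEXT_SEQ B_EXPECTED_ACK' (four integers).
After event 0: A_seq=1083 A_ack=7000 B_seq=7000 B_ack=1083
After event 1: A_seq=1083 A_ack=7123 B_seq=7123 B_ack=1083
After event 2: A_seq=1120 A_ack=7123 B_seq=7123 B_ack=1083

1120 7123 7123 1083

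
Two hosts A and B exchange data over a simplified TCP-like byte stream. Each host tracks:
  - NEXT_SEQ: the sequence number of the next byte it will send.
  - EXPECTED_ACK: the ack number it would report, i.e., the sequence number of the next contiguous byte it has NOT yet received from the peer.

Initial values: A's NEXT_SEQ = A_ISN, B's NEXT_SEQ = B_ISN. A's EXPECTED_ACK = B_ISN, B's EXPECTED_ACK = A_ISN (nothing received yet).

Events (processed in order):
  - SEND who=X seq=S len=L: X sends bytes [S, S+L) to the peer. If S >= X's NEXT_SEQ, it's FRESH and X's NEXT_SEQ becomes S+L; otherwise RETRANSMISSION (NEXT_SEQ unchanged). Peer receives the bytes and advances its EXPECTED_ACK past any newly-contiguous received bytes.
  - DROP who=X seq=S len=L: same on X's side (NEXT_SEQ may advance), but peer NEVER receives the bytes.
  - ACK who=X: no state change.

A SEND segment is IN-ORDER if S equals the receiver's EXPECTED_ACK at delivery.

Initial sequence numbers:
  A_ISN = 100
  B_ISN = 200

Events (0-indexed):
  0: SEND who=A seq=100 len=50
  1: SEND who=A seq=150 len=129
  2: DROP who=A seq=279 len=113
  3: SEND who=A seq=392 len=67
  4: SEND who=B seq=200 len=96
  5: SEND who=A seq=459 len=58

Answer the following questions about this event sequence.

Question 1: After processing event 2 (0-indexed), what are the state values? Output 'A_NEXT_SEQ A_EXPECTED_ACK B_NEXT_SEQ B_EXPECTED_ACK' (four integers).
After event 0: A_seq=150 A_ack=200 B_seq=200 B_ack=150
After event 1: A_seq=279 A_ack=200 B_seq=200 B_ack=279
After event 2: A_seq=392 A_ack=200 B_seq=200 B_ack=279

392 200 200 279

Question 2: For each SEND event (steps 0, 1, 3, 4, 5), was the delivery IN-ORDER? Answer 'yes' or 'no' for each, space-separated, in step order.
Answer: yes yes no yes no

Derivation:
Step 0: SEND seq=100 -> in-order
Step 1: SEND seq=150 -> in-order
Step 3: SEND seq=392 -> out-of-order
Step 4: SEND seq=200 -> in-order
Step 5: SEND seq=459 -> out-of-order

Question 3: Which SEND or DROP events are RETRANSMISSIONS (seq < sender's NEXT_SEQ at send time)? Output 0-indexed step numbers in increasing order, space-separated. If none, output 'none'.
Answer: none

Derivation:
Step 0: SEND seq=100 -> fresh
Step 1: SEND seq=150 -> fresh
Step 2: DROP seq=279 -> fresh
Step 3: SEND seq=392 -> fresh
Step 4: SEND seq=200 -> fresh
Step 5: SEND seq=459 -> fresh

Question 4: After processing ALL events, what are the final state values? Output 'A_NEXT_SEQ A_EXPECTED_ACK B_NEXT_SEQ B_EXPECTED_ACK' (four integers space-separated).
Answer: 517 296 296 279

Derivation:
After event 0: A_seq=150 A_ack=200 B_seq=200 B_ack=150
After event 1: A_seq=279 A_ack=200 B_seq=200 B_ack=279
After event 2: A_seq=392 A_ack=200 B_seq=200 B_ack=279
After event 3: A_seq=459 A_ack=200 B_seq=200 B_ack=279
After event 4: A_seq=459 A_ack=296 B_seq=296 B_ack=279
After event 5: A_seq=517 A_ack=296 B_seq=296 B_ack=279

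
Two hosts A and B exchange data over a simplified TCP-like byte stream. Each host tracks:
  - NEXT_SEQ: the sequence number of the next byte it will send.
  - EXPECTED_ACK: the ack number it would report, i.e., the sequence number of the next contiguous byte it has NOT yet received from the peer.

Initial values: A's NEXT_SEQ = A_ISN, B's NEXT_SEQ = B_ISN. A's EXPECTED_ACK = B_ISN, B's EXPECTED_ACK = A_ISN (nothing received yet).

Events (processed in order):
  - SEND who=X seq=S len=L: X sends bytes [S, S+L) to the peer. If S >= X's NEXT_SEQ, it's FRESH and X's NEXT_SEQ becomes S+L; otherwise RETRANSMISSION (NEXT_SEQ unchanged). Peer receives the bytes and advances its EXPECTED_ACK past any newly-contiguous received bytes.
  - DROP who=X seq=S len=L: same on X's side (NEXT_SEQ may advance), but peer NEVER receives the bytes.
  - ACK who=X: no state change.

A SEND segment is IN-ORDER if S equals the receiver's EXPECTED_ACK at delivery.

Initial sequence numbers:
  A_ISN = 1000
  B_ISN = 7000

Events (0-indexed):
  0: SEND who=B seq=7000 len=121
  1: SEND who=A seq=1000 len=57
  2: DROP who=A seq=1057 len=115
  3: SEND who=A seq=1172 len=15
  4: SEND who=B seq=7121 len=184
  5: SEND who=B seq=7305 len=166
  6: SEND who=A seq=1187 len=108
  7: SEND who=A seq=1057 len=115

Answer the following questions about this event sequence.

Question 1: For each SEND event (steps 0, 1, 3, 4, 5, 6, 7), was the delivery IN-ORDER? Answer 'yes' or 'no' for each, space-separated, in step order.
Step 0: SEND seq=7000 -> in-order
Step 1: SEND seq=1000 -> in-order
Step 3: SEND seq=1172 -> out-of-order
Step 4: SEND seq=7121 -> in-order
Step 5: SEND seq=7305 -> in-order
Step 6: SEND seq=1187 -> out-of-order
Step 7: SEND seq=1057 -> in-order

Answer: yes yes no yes yes no yes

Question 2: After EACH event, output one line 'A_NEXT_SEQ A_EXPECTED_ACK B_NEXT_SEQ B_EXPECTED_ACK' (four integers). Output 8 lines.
1000 7121 7121 1000
1057 7121 7121 1057
1172 7121 7121 1057
1187 7121 7121 1057
1187 7305 7305 1057
1187 7471 7471 1057
1295 7471 7471 1057
1295 7471 7471 1295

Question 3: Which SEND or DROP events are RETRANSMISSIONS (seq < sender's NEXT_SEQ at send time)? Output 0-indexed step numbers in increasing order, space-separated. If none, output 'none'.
Step 0: SEND seq=7000 -> fresh
Step 1: SEND seq=1000 -> fresh
Step 2: DROP seq=1057 -> fresh
Step 3: SEND seq=1172 -> fresh
Step 4: SEND seq=7121 -> fresh
Step 5: SEND seq=7305 -> fresh
Step 6: SEND seq=1187 -> fresh
Step 7: SEND seq=1057 -> retransmit

Answer: 7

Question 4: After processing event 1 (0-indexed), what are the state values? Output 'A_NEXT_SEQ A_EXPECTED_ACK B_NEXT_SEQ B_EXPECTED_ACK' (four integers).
After event 0: A_seq=1000 A_ack=7121 B_seq=7121 B_ack=1000
After event 1: A_seq=1057 A_ack=7121 B_seq=7121 B_ack=1057

1057 7121 7121 1057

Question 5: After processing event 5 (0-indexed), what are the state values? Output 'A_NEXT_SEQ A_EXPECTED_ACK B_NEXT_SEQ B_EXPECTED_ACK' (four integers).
After event 0: A_seq=1000 A_ack=7121 B_seq=7121 B_ack=1000
After event 1: A_seq=1057 A_ack=7121 B_seq=7121 B_ack=1057
After event 2: A_seq=1172 A_ack=7121 B_seq=7121 B_ack=1057
After event 3: A_seq=1187 A_ack=7121 B_seq=7121 B_ack=1057
After event 4: A_seq=1187 A_ack=7305 B_seq=7305 B_ack=1057
After event 5: A_seq=1187 A_ack=7471 B_seq=7471 B_ack=1057

1187 7471 7471 1057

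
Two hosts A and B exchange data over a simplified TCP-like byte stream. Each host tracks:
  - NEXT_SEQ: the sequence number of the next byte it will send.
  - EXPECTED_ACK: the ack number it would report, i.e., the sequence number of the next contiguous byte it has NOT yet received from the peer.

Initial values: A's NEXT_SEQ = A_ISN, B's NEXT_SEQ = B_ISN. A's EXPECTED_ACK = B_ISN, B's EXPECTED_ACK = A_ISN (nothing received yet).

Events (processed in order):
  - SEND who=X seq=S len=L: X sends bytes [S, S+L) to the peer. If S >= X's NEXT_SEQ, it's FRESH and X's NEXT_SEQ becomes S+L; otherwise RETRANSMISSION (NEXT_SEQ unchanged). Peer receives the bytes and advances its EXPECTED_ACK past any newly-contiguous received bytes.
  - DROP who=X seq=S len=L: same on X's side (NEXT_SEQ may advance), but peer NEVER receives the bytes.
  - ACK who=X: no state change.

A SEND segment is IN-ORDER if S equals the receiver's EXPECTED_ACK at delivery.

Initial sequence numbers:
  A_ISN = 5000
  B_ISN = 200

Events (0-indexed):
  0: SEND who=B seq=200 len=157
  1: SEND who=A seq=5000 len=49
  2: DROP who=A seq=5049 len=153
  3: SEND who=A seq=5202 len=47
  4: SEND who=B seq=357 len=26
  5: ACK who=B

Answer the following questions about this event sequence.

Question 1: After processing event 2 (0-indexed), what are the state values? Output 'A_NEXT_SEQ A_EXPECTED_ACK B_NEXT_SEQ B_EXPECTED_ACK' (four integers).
After event 0: A_seq=5000 A_ack=357 B_seq=357 B_ack=5000
After event 1: A_seq=5049 A_ack=357 B_seq=357 B_ack=5049
After event 2: A_seq=5202 A_ack=357 B_seq=357 B_ack=5049

5202 357 357 5049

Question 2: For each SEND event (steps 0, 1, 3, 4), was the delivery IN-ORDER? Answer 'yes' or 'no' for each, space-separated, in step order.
Answer: yes yes no yes

Derivation:
Step 0: SEND seq=200 -> in-order
Step 1: SEND seq=5000 -> in-order
Step 3: SEND seq=5202 -> out-of-order
Step 4: SEND seq=357 -> in-order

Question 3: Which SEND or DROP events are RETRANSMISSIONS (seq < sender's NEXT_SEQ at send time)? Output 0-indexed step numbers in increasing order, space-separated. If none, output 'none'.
Step 0: SEND seq=200 -> fresh
Step 1: SEND seq=5000 -> fresh
Step 2: DROP seq=5049 -> fresh
Step 3: SEND seq=5202 -> fresh
Step 4: SEND seq=357 -> fresh

Answer: none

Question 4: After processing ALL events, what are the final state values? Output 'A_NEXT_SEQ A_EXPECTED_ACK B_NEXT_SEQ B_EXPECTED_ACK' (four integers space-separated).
Answer: 5249 383 383 5049

Derivation:
After event 0: A_seq=5000 A_ack=357 B_seq=357 B_ack=5000
After event 1: A_seq=5049 A_ack=357 B_seq=357 B_ack=5049
After event 2: A_seq=5202 A_ack=357 B_seq=357 B_ack=5049
After event 3: A_seq=5249 A_ack=357 B_seq=357 B_ack=5049
After event 4: A_seq=5249 A_ack=383 B_seq=383 B_ack=5049
After event 5: A_seq=5249 A_ack=383 B_seq=383 B_ack=5049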